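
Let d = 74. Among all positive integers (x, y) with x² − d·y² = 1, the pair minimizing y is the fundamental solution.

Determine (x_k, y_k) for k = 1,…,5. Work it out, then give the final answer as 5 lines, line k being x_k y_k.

3699 430
27365201 3181140
202447753299 23534073290
1497708451540801 174105071018280
11080046922051092499 1288029291859162150

√74 = [8; 1,1,1,1,16, …], period ℓ=5 (odd) → k=9
a_0=8:  p_0=8·1+0=8,  q_0=8·0+1=1
…
a_2=1:  p_2=1·9+8=17,  q_2=1·1+1=2
…
a_5=16:  p_5=16·43+26=714,  q_5=16·5+3=83
a_6=1:  p_6=1·714+43=757,  q_6=1·83+5=88
a_7=1:  p_7=1·757+714=1471,  q_7=1·88+83=171
a_8=1:  p_8=1·1471+757=2228,  q_8=1·171+88=259
a_9=1:  p_9=1·2228+1471=3699,  q_9=1·259+171=430
fundamental: x₁=3699, y₁=430  (since 13682601 − 74·184900 = 1)
n=2: (3699,430)∘(3699,430) = (3699·3699+74·430·430, 3699·430+430·3699) = (27365201,3181140)
n=3: (27365201,3181140)∘(3699,430) = (3699·27365201+74·430·3181140, 3699·3181140+430·27365201) = (202447753299,23534073290)
n=4: (202447753299,23534073290)∘(3699,430) = (3699·202447753299+74·430·23534073290, 3699·23534073290+430·202447753299) = (1497708451540801,174105071018280)
n=5: (1497708451540801,174105071018280)∘(3699,430) = (3699·1497708451540801+74·430·174105071018280, 3699·174105071018280+430·1497708451540801) = (11080046922051092499,1288029291859162150)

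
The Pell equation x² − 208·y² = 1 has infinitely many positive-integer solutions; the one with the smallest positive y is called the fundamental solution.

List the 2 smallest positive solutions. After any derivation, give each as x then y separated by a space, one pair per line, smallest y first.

√208 = [14; 2,2,1,2,2,28, …], period ℓ=6 (even) → k=5
step 0: (14, 1)  from 14·(1,0) + (0,1)
…
step 2: (72, 5)  from 2·(29,2) + (14,1)
step 3: (101, 7)  from 1·(72,5) + (29,2)
step 4: (274, 19)  from 2·(101,7) + (72,5)
step 5: (649, 45)  from 2·(274,19) + (101,7)
fundamental: x₁=649, y₁=45  (since 421201 − 208·2025 = 1)
k=2:  x_2 = 649·649+208·45·45 = 842401,  y_2 = 649·45+45·649 = 58410

649 45
842401 58410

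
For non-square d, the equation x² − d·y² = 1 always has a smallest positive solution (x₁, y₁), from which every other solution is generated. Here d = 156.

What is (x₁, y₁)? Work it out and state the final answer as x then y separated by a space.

d=156: √d = [12; 2,24] (ℓ=2, even), read p_1/q_1
a_0=12:  p_0=12·1+0=12,  q_0=12·0+1=1
a_1=2:  p_1=2·12+1=25,  q_1=2·1+0=2
(x₁, y₁) = (25, 2);  25² − 156·2² = 1 ✓

25 2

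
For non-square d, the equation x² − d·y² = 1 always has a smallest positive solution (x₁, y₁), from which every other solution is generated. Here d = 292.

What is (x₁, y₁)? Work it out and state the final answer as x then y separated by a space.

d=292: √d = [17; 11,2,1,3,8,3,1,2,11,34] (ℓ=10, even), read p_9/q_9
i=0: a=17 ⇒ p=17, q=1
…
i=7: a=1 ⇒ p=72812, q=4261
i=8: a=2 ⇒ p=200767, q=11749
i=9: a=11 ⇒ p=2281249, q=133500
(x₁, y₁) = (2281249, 133500);  2281249² − 292·133500² = 1 ✓

2281249 133500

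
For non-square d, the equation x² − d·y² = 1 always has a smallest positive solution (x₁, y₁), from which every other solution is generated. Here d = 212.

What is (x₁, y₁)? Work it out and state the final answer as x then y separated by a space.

√212 → a₀=14, period (1,1,3,1,1,…,1,1,28); ℓ=14 even so k=13
step 0: (14, 1)  from 14·(1,0) + (0,1)
…
step 2: (29, 2)  from 1·(15,1) + (14,1)
step 3: (102, 7)  from 3·(29,2) + (15,1)
step 4: (131, 9)  from 1·(102,7) + (29,2)
step 5: (233, 16)  from 1·(131,9) + (102,7)
step 6: (364, 25)  from 1·(233,16) + (131,9)
step 7: (2417, 166)  from 6·(364,25) + (233,16)
…
step 9: (5198, 357)  from 1·(2781,191) + (2417,166)
…
step 12: (37114, 2549)  from 1·(29135,2001) + (7979,548)
step 13: (66249, 4550)  from 1·(37114,2549) + (29135,2001)
→ (66249, 4550).  Check: 66249²=4388930001, 212·4550²=4388930000, difference 1.

66249 4550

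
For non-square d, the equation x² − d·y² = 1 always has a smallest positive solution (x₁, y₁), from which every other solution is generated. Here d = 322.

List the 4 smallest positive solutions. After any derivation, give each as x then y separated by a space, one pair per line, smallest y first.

323 18
208657 11628
134792099 7511670
87075487297 4852527192

d=322: √d = [17; 1,16,1,34] (ℓ=4, even), read p_3/q_3
step 0: (17, 1)  from 17·(1,0) + (0,1)
step 1: (18, 1)  from 1·(17,1) + (1,0)
step 2: (305, 17)  from 16·(18,1) + (17,1)
step 3: (323, 18)  from 1·(305,17) + (18,1)
(x₁, y₁) = (323, 18);  323² − 322·18² = 1 ✓
(x_2, y_2) = (323·323 + 322·18·18, 323·18 + 18·323) = (208657, 11628)
(x_3, y_3) = (323·208657 + 322·18·11628, 323·11628 + 18·208657) = (134792099, 7511670)
(x_4, y_4) = (323·134792099 + 322·18·7511670, 323·7511670 + 18·134792099) = (87075487297, 4852527192)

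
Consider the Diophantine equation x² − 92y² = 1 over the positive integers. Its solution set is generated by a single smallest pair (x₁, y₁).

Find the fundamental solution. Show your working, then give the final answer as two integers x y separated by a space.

1151 120

√92 → a₀=9, period (1,1,2,4,2,1,1,18); ℓ=8 even so k=7
a_0=9:  p_0=9·1+0=9,  q_0=9·0+1=1
a_1=1:  p_1=1·9+1=10,  q_1=1·1+0=1
a_2=1:  p_2=1·10+9=19,  q_2=1·1+1=2
…
a_6=1:  p_6=1·470+211=681,  q_6=1·49+22=71
a_7=1:  p_7=1·681+470=1151,  q_7=1·71+49=120
fundamental: x₁=1151, y₁=120  (since 1324801 − 92·14400 = 1)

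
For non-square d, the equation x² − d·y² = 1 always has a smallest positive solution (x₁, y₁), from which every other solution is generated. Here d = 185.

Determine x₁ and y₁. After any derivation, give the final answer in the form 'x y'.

9249 680

d=185: √d = [13; 1,1,1,1,26] (ℓ=5, odd), read p_9/q_9
step 0: (13, 1)  from 13·(1,0) + (0,1)
step 1: (14, 1)  from 1·(13,1) + (1,0)
step 2: (27, 2)  from 1·(14,1) + (13,1)
…
step 5: (1809, 133)  from 26·(68,5) + (41,3)
…
step 8: (5563, 409)  from 1·(3686,271) + (1877,138)
step 9: (9249, 680)  from 1·(5563,409) + (3686,271)
→ (9249, 680).  Check: 9249²=85544001, 185·680²=85544000, difference 1.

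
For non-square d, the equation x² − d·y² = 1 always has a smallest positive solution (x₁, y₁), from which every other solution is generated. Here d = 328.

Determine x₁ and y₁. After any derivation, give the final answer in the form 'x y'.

163 9

√328 → a₀=18, period (9,36); ℓ=2 even so k=1
a_0=18:  p_0=18·1+0=18,  q_0=18·0+1=1
a_1=9:  p_1=9·18+1=163,  q_1=9·1+0=9
→ (163, 9).  Check: 163²=26569, 328·9²=26568, difference 1.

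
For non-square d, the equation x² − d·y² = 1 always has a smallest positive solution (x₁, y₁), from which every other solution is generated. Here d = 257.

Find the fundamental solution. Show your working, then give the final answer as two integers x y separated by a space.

513 32

[16; 32] for √257; ℓ=1 ⇒ convergent index 1
k=0  a_k=16  p_k/q_k = 16/1
k=1  a_k=32  p_k/q_k = 513/32
fundamental: x₁=513, y₁=32  (since 263169 − 257·1024 = 1)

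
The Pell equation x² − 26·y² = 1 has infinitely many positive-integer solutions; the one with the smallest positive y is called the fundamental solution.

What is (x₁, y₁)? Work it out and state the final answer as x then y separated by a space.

51 10

√26 = [5; 10, …], period ℓ=1 (odd) → k=1
k=0  a_k=5  p_k/q_k = 5/1
k=1  a_k=10  p_k/q_k = 51/10
→ (51, 10).  Check: 51²=2601, 26·10²=2600, difference 1.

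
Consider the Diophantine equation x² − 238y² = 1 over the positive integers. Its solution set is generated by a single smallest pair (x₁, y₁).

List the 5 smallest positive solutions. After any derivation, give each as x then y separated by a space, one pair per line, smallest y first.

√238 = [15; 2,2,1,14,1,2,2,30, …], period ℓ=8 (even) → k=7
step 0: (15, 1)  from 15·(1,0) + (0,1)
…
step 3: (108, 7)  from 1·(77,5) + (31,2)
step 4: (1589, 103)  from 14·(108,7) + (77,5)
step 5: (1697, 110)  from 1·(1589,103) + (108,7)
step 6: (4983, 323)  from 2·(1697,110) + (1589,103)
step 7: (11663, 756)  from 2·(4983,323) + (1697,110)
fundamental: x₁=11663, y₁=756  (since 136025569 − 238·571536 = 1)
(x_2, y_2) = (11663·11663 + 238·756·756, 11663·756 + 756·11663) = (272051137, 17634456)
(x_3, y_3) = (11663·272051137 + 238·756·17634456, 11663·17634456 + 756·272051137) = (6345864809999, 411341319900)
(x_4, y_4) = (11663·6345864809999 + 238·756·411341319900, 11663·411341319900 + 756·6345864809999) = (148023642285985537, 9594947610352944)
(x_5, y_5) = (11663·148023642285985537 + 238·756·9594947610352944, 11663·9594947610352944 + 756·148023642285985537) = (3452799473617033826063, 223811747547751451844)

11663 756
272051137 17634456
6345864809999 411341319900
148023642285985537 9594947610352944
3452799473617033826063 223811747547751451844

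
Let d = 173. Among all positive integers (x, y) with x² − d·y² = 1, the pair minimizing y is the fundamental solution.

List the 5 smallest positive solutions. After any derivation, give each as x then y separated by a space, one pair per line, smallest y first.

√173 = [13; 6,1,1,6,26, …], period ℓ=5 (odd) → k=9
step 0: (13, 1)  from 13·(1,0) + (0,1)
step 1: (79, 6)  from 6·(13,1) + (1,0)
…
step 3: (171, 13)  from 1·(92,7) + (79,6)
step 4: (1118, 85)  from 6·(171,13) + (92,7)
…
step 6: (176552, 13423)  from 6·(29239,2223) + (1118,85)
…
step 8: (382343, 29069)  from 1·(205791,15646) + (176552,13423)
step 9: (2499849, 190060)  from 6·(382343,29069) + (205791,15646)
(x₁, y₁) = (2499849, 190060);  2499849² − 173·190060² = 1 ✓
k=2:  x_2 = 2499849·2499849+173·190060·190060 = 12498490045601,  y_2 = 2499849·190060+190060·2499849 = 950242601880
k=3:  x_3 = 2499849·12498490045601+173·190060·950242601880 = 62488675684008728649,  y_3 = 2499849·950242601880+190060·12498490045601 = 4750926036134042180
k=4:  x_4 = 2499849·62488675684008728649+173·190060·4750926036134042180 = 312424506839974574118902401,  y_4 = 2499849·4750926036134042180+190060·62488675684008728649 = 23753195401006348176659760
k=5:  x_5 = 2499849·312424506839974574118902401+173·190060·23753195401006348176659760 = 1562028181998744709597444087746249,  y_5 = 2499849·23753195401006348176659760+190060·312424506839974574118902401 = 118758803540015886040113314710300

2499849 190060
12498490045601 950242601880
62488675684008728649 4750926036134042180
312424506839974574118902401 23753195401006348176659760
1562028181998744709597444087746249 118758803540015886040113314710300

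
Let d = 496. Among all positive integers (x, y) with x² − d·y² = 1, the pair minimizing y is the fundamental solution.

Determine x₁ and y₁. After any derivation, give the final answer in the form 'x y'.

4620799 207480

√496 = [22; 3,1,2,4,1,…,1,3,44, …], period ℓ=16 (even) → k=15
a_0=22:  p_0=22·1+0=22,  q_0=22·0+1=1
a_1=3:  p_1=3·22+1=67,  q_1=3·1+0=3
a_2=1:  p_2=1·67+22=89,  q_2=1·3+1=4
…
a_4=4:  p_4=4·245+89=1069,  q_4=4·11+4=48
a_5=1:  p_5=1·1069+245=1314,  q_5=1·48+11=59
a_6=1:  p_6=1·1314+1069=2383,  q_6=1·59+48=107
a_7=2:  p_7=2·2383+1314=6080,  q_7=2·107+59=273
…
a_10=1:  p_10=1·35166+14543=49709,  q_10=1·1579+653=2232
a_11=1:  p_11=1·49709+35166=84875,  q_11=1·2232+1579=3811
…
a_14=1:  p_14=1·863293+389209=1252502,  q_14=1·38763+17476=56239
a_15=3:  p_15=3·1252502+863293=4620799,  q_15=3·56239+38763=207480
→ (4620799, 207480).  Check: 4620799²=21351783398401, 496·207480²=21351783398400, difference 1.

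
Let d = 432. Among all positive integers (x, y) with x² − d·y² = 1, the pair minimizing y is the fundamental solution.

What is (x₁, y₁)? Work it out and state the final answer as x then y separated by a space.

√432 = [20; 1,3,1,1,1,3,1,40, …], period ℓ=8 (even) → k=7
k=0  a_k=20  p_k/q_k = 20/1
k=1  a_k=1  p_k/q_k = 21/1
k=2  a_k=3  p_k/q_k = 83/4
k=3  a_k=1  p_k/q_k = 104/5
k=4  a_k=1  p_k/q_k = 187/9
…
k=6  a_k=3  p_k/q_k = 1060/51
k=7  a_k=1  p_k/q_k = 1351/65
→ (1351, 65).  Check: 1351²=1825201, 432·65²=1825200, difference 1.

1351 65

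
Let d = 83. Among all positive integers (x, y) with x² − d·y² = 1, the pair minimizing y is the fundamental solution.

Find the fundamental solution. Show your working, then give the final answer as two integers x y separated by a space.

√83 = [9; 9,18, …], period ℓ=2 (even) → k=1
k=0  a_k=9  p_k/q_k = 9/1
k=1  a_k=9  p_k/q_k = 82/9
→ (82, 9).  Check: 82²=6724, 83·9²=6723, difference 1.

82 9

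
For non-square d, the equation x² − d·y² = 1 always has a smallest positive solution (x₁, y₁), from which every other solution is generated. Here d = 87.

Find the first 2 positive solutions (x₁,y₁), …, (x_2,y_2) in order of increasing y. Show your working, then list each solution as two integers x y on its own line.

d=87: √d = [9; 3,18] (ℓ=2, even), read p_1/q_1
step 0: (9, 1)  from 9·(1,0) + (0,1)
step 1: (28, 3)  from 3·(9,1) + (1,0)
(x₁, y₁) = (28, 3);  28² − 87·3² = 1 ✓
(28+3√87)^2 = 1567 + 168√87

28 3
1567 168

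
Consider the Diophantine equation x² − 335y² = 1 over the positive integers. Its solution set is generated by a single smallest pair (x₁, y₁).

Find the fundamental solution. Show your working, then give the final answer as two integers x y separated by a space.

√335 = [18; 3,3,3,36, …], period ℓ=4 (even) → k=3
i=0: a=18 ⇒ p=18, q=1
…
i=2: a=3 ⇒ p=183, q=10
i=3: a=3 ⇒ p=604, q=33
fundamental: x₁=604, y₁=33  (since 364816 − 335·1089 = 1)

604 33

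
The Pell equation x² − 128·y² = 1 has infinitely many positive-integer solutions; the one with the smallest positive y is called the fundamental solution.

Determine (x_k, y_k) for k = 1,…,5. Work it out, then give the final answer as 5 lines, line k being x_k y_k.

577 51
665857 58854
768398401 67917465
886731088897 78376695756
1023286908188737 90446638984959

[11; 3,5,3,22] for √128; ℓ=4 ⇒ convergent index 3
step 0: (11, 1)  from 11·(1,0) + (0,1)
…
step 2: (181, 16)  from 5·(34,3) + (11,1)
step 3: (577, 51)  from 3·(181,16) + (34,3)
(x₁, y₁) = (577, 51);  577² − 128·51² = 1 ✓
(x_2, y_2) = (577·577 + 128·51·51, 577·51 + 51·577) = (665857, 58854)
(x_3, y_3) = (577·665857 + 128·51·58854, 577·58854 + 51·665857) = (768398401, 67917465)
(x_4, y_4) = (577·768398401 + 128·51·67917465, 577·67917465 + 51·768398401) = (886731088897, 78376695756)
(x_5, y_5) = (577·886731088897 + 128·51·78376695756, 577·78376695756 + 51·886731088897) = (1023286908188737, 90446638984959)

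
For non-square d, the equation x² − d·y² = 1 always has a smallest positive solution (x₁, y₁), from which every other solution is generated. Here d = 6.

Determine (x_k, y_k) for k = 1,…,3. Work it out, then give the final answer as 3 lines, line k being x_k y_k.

d=6: √d = [2; 2,4] (ℓ=2, even), read p_1/q_1
step 0: (2, 1)  from 2·(1,0) + (0,1)
step 1: (5, 2)  from 2·(2,1) + (1,0)
(x₁, y₁) = (5, 2);  5² − 6·2² = 1 ✓
n=2: (5,2)∘(5,2) = (5·5+6·2·2, 5·2+2·5) = (49,20)
n=3: (49,20)∘(5,2) = (5·49+6·2·20, 5·20+2·49) = (485,198)

5 2
49 20
485 198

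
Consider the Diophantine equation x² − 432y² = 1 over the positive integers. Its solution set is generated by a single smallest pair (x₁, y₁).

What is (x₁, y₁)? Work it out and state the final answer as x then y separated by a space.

1351 65

[20; 1,3,1,1,1,3,1,40] for √432; ℓ=8 ⇒ convergent index 7
a_0=20:  p_0=20·1+0=20,  q_0=20·0+1=1
…
a_3=1:  p_3=1·83+21=104,  q_3=1·4+1=5
…
a_6=3:  p_6=3·291+187=1060,  q_6=3·14+9=51
a_7=1:  p_7=1·1060+291=1351,  q_7=1·51+14=65
→ (1351, 65).  Check: 1351²=1825201, 432·65²=1825200, difference 1.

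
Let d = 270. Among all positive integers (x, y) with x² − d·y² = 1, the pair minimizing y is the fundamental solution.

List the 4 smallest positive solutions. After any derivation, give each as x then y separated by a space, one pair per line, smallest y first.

5291 322
55989361 3407404
592479412811 36057148806
6269617090376641 381556745257688

d=270: √d = [16; 2,3,6,3,2,32] (ℓ=6, even), read p_5/q_5
i=0: a=16 ⇒ p=16, q=1
i=1: a=2 ⇒ p=33, q=2
…
i=3: a=6 ⇒ p=723, q=44
i=4: a=3 ⇒ p=2284, q=139
i=5: a=2 ⇒ p=5291, q=322
→ (5291, 322).  Check: 5291²=27994681, 270·322²=27994680, difference 1.
k=2:  x_2 = 5291·5291+270·322·322 = 55989361,  y_2 = 5291·322+322·5291 = 3407404
k=3:  x_3 = 5291·55989361+270·322·3407404 = 592479412811,  y_3 = 5291·3407404+322·55989361 = 36057148806
k=4:  x_4 = 5291·592479412811+270·322·36057148806 = 6269617090376641,  y_4 = 5291·36057148806+322·592479412811 = 381556745257688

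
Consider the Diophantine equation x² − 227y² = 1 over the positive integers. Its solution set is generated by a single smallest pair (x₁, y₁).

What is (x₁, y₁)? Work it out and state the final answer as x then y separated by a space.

√227 = [15; 15,30, …], period ℓ=2 (even) → k=1
step 0: (15, 1)  from 15·(1,0) + (0,1)
step 1: (226, 15)  from 15·(15,1) + (1,0)
→ (226, 15).  Check: 226²=51076, 227·15²=51075, difference 1.

226 15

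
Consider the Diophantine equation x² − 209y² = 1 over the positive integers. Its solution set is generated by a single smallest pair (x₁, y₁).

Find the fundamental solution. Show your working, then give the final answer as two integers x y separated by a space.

d=209: √d = [14; 2,5,3,2,3,5,2,28] (ℓ=8, even), read p_7/q_7
k=0  a_k=14  p_k/q_k = 14/1
k=1  a_k=2  p_k/q_k = 29/2
k=2  a_k=5  p_k/q_k = 159/11
k=3  a_k=3  p_k/q_k = 506/35
k=4  a_k=2  p_k/q_k = 1171/81
k=5  a_k=3  p_k/q_k = 4019/278
k=6  a_k=5  p_k/q_k = 21266/1471
k=7  a_k=2  p_k/q_k = 46551/3220
(x₁, y₁) = (46551, 3220);  46551² − 209·3220² = 1 ✓

46551 3220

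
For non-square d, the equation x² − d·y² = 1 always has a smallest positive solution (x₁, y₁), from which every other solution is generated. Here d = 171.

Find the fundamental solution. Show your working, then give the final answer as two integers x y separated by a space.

√171 = [13; 13,26, …], period ℓ=2 (even) → k=1
i=0: a=13 ⇒ p=13, q=1
i=1: a=13 ⇒ p=170, q=13
→ (170, 13).  Check: 170²=28900, 171·13²=28899, difference 1.

170 13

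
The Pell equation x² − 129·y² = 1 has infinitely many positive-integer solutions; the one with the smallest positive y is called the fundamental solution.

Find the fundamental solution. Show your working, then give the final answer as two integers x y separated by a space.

16855 1484

√129 → a₀=11, period (2,1,3,1,6,1,3,1,2,22); ℓ=10 even so k=9
a_0=11:  p_0=11·1+0=11,  q_0=11·0+1=1
…
a_3=3:  p_3=3·34+23=125,  q_3=3·3+2=11
…
a_8=1:  p_8=1·4793+1238=6031,  q_8=1·422+109=531
a_9=2:  p_9=2·6031+4793=16855,  q_9=2·531+422=1484
(x₁, y₁) = (16855, 1484);  16855² − 129·1484² = 1 ✓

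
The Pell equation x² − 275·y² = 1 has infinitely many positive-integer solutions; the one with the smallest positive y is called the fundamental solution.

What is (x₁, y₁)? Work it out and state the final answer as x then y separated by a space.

√275 → a₀=16, period (1,1,2,1,1,32); ℓ=6 even so k=5
a_0=16:  p_0=16·1+0=16,  q_0=16·0+1=1
…
a_2=1:  p_2=1·17+16=33,  q_2=1·1+1=2
a_3=2:  p_3=2·33+17=83,  q_3=2·2+1=5
a_4=1:  p_4=1·83+33=116,  q_4=1·5+2=7
a_5=1:  p_5=1·116+83=199,  q_5=1·7+5=12
(x₁, y₁) = (199, 12);  199² − 275·12² = 1 ✓

199 12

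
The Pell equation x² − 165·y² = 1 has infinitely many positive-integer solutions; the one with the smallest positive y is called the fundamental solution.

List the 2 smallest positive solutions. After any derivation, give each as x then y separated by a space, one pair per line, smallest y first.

1079 84
2328481 181272

√165 = [12; 1,5,2,5,1,24, …], period ℓ=6 (even) → k=5
step 0: (12, 1)  from 12·(1,0) + (0,1)
…
step 2: (77, 6)  from 5·(13,1) + (12,1)
…
step 4: (912, 71)  from 5·(167,13) + (77,6)
step 5: (1079, 84)  from 1·(912,71) + (167,13)
fundamental: x₁=1079, y₁=84  (since 1164241 − 165·7056 = 1)
k=2:  x_2 = 1079·1079+165·84·84 = 2328481,  y_2 = 1079·84+84·1079 = 181272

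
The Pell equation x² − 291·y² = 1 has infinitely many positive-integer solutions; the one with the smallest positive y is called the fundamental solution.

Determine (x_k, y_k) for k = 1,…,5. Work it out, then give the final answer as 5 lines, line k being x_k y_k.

√291 = [17; 17,34, …], period ℓ=2 (even) → k=1
k=0  a_k=17  p_k/q_k = 17/1
k=1  a_k=17  p_k/q_k = 290/17
fundamental: x₁=290, y₁=17  (since 84100 − 291·289 = 1)
(x_2, y_2) = (290·290 + 291·17·17, 290·17 + 17·290) = (168199, 9860)
(x_3, y_3) = (290·168199 + 291·17·9860, 290·9860 + 17·168199) = (97555130, 5718783)
(x_4, y_4) = (290·97555130 + 291·17·5718783, 290·5718783 + 17·97555130) = (56581807201, 3316884280)
(x_5, y_5) = (290·56581807201 + 291·17·3316884280, 290·3316884280 + 17·56581807201) = (32817350621450, 1923787163617)

290 17
168199 9860
97555130 5718783
56581807201 3316884280
32817350621450 1923787163617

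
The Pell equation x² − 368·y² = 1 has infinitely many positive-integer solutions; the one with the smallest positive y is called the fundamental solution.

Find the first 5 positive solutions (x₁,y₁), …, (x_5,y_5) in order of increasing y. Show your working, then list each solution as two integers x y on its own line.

√368 = [19; 5,2,5,38, …], period ℓ=4 (even) → k=3
step 0: (19, 1)  from 19·(1,0) + (0,1)
step 1: (96, 5)  from 5·(19,1) + (1,0)
step 2: (211, 11)  from 2·(96,5) + (19,1)
step 3: (1151, 60)  from 5·(211,11) + (96,5)
→ (1151, 60).  Check: 1151²=1324801, 368·60²=1324800, difference 1.
(x_2, y_2) = (1151·1151 + 368·60·60, 1151·60 + 60·1151) = (2649601, 138120)
(x_3, y_3) = (1151·2649601 + 368·60·138120, 1151·138120 + 60·2649601) = (6099380351, 317952180)
(x_4, y_4) = (1151·6099380351 + 368·60·317952180, 1151·317952180 + 60·6099380351) = (14040770918401, 731925780240)
(x_5, y_5) = (1151·14040770918401 + 368·60·731925780240, 1151·731925780240 + 60·14040770918401) = (32321848554778751, 1684892828160300)

1151 60
2649601 138120
6099380351 317952180
14040770918401 731925780240
32321848554778751 1684892828160300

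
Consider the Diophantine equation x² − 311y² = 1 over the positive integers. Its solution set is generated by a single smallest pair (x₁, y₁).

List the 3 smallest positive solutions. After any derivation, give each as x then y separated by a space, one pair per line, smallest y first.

16883880 957397
570130807708799 32329152120720
19252040283316857636360 1091683049815963029803

d=311: √d = [17; 1,1,1,2,1,…,1,1,34] (ℓ=16, even), read p_15/q_15
k=0  a_k=17  p_k/q_k = 17/1
k=1  a_k=1  p_k/q_k = 18/1
k=2  a_k=1  p_k/q_k = 35/2
k=3  a_k=1  p_k/q_k = 53/3
k=4  a_k=2  p_k/q_k = 141/8
k=5  a_k=1  p_k/q_k = 194/11
…
k=7  a_k=3  p_k/q_k = 4109/233
k=8  a_k=17  p_k/q_k = 71158/4035
…
k=10  a_k=6  p_k/q_k = 1376656/78063
k=11  a_k=1  p_k/q_k = 1594239/90401
k=12  a_k=2  p_k/q_k = 4565134/258865
k=13  a_k=1  p_k/q_k = 6159373/349266
k=14  a_k=1  p_k/q_k = 10724507/608131
k=15  a_k=1  p_k/q_k = 16883880/957397
fundamental: x₁=16883880, y₁=957397  (since 285065403854400 − 311·916609015609 = 1)
(16883880+957397√311)^2 = 570130807708799 + 32329152120720√311
(16883880+957397√311)^3 = 19252040283316857636360 + 1091683049815963029803√311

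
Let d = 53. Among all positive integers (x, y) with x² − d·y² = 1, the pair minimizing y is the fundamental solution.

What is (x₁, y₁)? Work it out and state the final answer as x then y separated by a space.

[7; 3,1,1,3,14] for √53; ℓ=5 ⇒ convergent index 9
k=0  a_k=7  p_k/q_k = 7/1
…
k=5  a_k=14  p_k/q_k = 2599/357
k=6  a_k=3  p_k/q_k = 7979/1096
k=7  a_k=1  p_k/q_k = 10578/1453
k=8  a_k=1  p_k/q_k = 18557/2549
k=9  a_k=3  p_k/q_k = 66249/9100
fundamental: x₁=66249, y₁=9100  (since 4388930001 − 53·82810000 = 1)

66249 9100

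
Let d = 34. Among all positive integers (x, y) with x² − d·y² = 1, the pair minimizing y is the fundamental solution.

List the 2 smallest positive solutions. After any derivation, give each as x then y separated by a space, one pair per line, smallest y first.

√34 → a₀=5, period (1,4,1,10); ℓ=4 even so k=3
a_0=5:  p_0=5·1+0=5,  q_0=5·0+1=1
…
a_2=4:  p_2=4·6+5=29,  q_2=4·1+1=5
a_3=1:  p_3=1·29+6=35,  q_3=1·5+1=6
(x₁, y₁) = (35, 6);  35² − 34·6² = 1 ✓
n=2: (35,6)∘(35,6) = (35·35+34·6·6, 35·6+6·35) = (2449,420)

35 6
2449 420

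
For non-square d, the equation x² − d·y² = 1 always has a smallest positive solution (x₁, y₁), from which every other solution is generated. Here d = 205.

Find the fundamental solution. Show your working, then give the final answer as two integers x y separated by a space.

39689 2772

d=205: √d = [14; 3,6,1,4,1,6,3,28] (ℓ=8, even), read p_7/q_7
k=0  a_k=14  p_k/q_k = 14/1
k=1  a_k=3  p_k/q_k = 43/3
k=2  a_k=6  p_k/q_k = 272/19
…
k=4  a_k=4  p_k/q_k = 1532/107
k=5  a_k=1  p_k/q_k = 1847/129
k=6  a_k=6  p_k/q_k = 12614/881
k=7  a_k=3  p_k/q_k = 39689/2772
fundamental: x₁=39689, y₁=2772  (since 1575216721 − 205·7683984 = 1)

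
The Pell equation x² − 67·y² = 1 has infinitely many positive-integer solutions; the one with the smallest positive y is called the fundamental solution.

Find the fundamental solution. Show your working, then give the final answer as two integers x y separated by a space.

48842 5967

√67 → a₀=8, period (5,2,1,1,7,1,1,2,5,16); ℓ=10 even so k=9
a_0=8:  p_0=8·1+0=8,  q_0=8·0+1=1
a_1=5:  p_1=5·8+1=41,  q_1=5·1+0=5
a_2=2:  p_2=2·41+8=90,  q_2=2·5+1=11
a_3=1:  p_3=1·90+41=131,  q_3=1·11+5=16
a_4=1:  p_4=1·131+90=221,  q_4=1·16+11=27
…
a_6=1:  p_6=1·1678+221=1899,  q_6=1·205+27=232
a_7=1:  p_7=1·1899+1678=3577,  q_7=1·232+205=437
a_8=2:  p_8=2·3577+1899=9053,  q_8=2·437+232=1106
a_9=5:  p_9=5·9053+3577=48842,  q_9=5·1106+437=5967
(x₁, y₁) = (48842, 5967);  48842² − 67·5967² = 1 ✓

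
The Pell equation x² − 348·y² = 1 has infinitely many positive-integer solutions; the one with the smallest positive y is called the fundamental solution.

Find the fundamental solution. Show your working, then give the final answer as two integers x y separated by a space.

1567 84

√348 → a₀=18, period (1,1,1,8,1,1,1,36); ℓ=8 even so k=7
a_0=18:  p_0=18·1+0=18,  q_0=18·0+1=1
…
a_2=1:  p_2=1·19+18=37,  q_2=1·1+1=2
…
a_4=8:  p_4=8·56+37=485,  q_4=8·3+2=26
…
a_6=1:  p_6=1·541+485=1026,  q_6=1·29+26=55
a_7=1:  p_7=1·1026+541=1567,  q_7=1·55+29=84
→ (1567, 84).  Check: 1567²=2455489, 348·84²=2455488, difference 1.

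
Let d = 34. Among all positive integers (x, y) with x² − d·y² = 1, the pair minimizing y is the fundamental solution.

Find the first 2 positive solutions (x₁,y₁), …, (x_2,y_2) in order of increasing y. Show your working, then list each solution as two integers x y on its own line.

35 6
2449 420

√34 → a₀=5, period (1,4,1,10); ℓ=4 even so k=3
step 0: (5, 1)  from 5·(1,0) + (0,1)
step 1: (6, 1)  from 1·(5,1) + (1,0)
step 2: (29, 5)  from 4·(6,1) + (5,1)
step 3: (35, 6)  from 1·(29,5) + (6,1)
fundamental: x₁=35, y₁=6  (since 1225 − 34·36 = 1)
n=2: (35,6)∘(35,6) = (35·35+34·6·6, 35·6+6·35) = (2449,420)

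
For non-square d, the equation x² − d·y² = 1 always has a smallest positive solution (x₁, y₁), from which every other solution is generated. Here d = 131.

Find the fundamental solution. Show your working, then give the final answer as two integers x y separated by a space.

√131 = [11; 2,4,11,4,2,22, …], period ℓ=6 (even) → k=5
i=0: a=11 ⇒ p=11, q=1
i=1: a=2 ⇒ p=23, q=2
…
i=3: a=11 ⇒ p=1156, q=101
i=4: a=4 ⇒ p=4727, q=413
i=5: a=2 ⇒ p=10610, q=927
fundamental: x₁=10610, y₁=927  (since 112572100 − 131·859329 = 1)

10610 927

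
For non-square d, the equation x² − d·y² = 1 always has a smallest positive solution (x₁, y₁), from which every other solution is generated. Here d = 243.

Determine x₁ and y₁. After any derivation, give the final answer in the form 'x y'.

70226 4505

d=243: √d = [15; 1,1,2,3,15,3,2,1,1,30] (ℓ=10, even), read p_9/q_9
step 0: (15, 1)  from 15·(1,0) + (0,1)
…
step 5: (4053, 260)  from 15·(265,17) + (78,5)
step 6: (12424, 797)  from 3·(4053,260) + (265,17)
step 7: (28901, 1854)  from 2·(12424,797) + (4053,260)
step 8: (41325, 2651)  from 1·(28901,1854) + (12424,797)
step 9: (70226, 4505)  from 1·(41325,2651) + (28901,1854)
(x₁, y₁) = (70226, 4505);  70226² − 243·4505² = 1 ✓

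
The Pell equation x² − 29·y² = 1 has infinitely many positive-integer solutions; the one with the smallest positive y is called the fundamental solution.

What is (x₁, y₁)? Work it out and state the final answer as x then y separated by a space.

9801 1820

√29 = [5; 2,1,1,2,10, …], period ℓ=5 (odd) → k=9
i=0: a=5 ⇒ p=5, q=1
i=1: a=2 ⇒ p=11, q=2
i=2: a=1 ⇒ p=16, q=3
i=3: a=1 ⇒ p=27, q=5
i=4: a=2 ⇒ p=70, q=13
i=5: a=10 ⇒ p=727, q=135
i=6: a=2 ⇒ p=1524, q=283
i=7: a=1 ⇒ p=2251, q=418
i=8: a=1 ⇒ p=3775, q=701
i=9: a=2 ⇒ p=9801, q=1820
→ (9801, 1820).  Check: 9801²=96059601, 29·1820²=96059600, difference 1.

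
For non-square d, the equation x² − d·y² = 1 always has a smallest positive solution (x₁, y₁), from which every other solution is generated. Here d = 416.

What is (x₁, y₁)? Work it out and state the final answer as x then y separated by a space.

√416 → a₀=20, period (2,1,1,9,1,1,2,40); ℓ=8 even so k=7
step 0: (20, 1)  from 20·(1,0) + (0,1)
…
step 4: (979, 48)  from 9·(102,5) + (61,3)
…
step 6: (2060, 101)  from 1·(1081,53) + (979,48)
step 7: (5201, 255)  from 2·(2060,101) + (1081,53)
fundamental: x₁=5201, y₁=255  (since 27050401 − 416·65025 = 1)

5201 255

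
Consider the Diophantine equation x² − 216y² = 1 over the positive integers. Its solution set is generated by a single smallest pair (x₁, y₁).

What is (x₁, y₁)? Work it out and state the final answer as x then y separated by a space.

485 33

√216 → a₀=14, period (1,2,3,2,1,28); ℓ=6 even so k=5
a_0=14:  p_0=14·1+0=14,  q_0=14·0+1=1
…
a_2=2:  p_2=2·15+14=44,  q_2=2·1+1=3
a_3=3:  p_3=3·44+15=147,  q_3=3·3+1=10
a_4=2:  p_4=2·147+44=338,  q_4=2·10+3=23
a_5=1:  p_5=1·338+147=485,  q_5=1·23+10=33
fundamental: x₁=485, y₁=33  (since 235225 − 216·1089 = 1)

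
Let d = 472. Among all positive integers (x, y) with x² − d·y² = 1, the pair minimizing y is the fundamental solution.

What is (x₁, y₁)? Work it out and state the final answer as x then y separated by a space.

[21; 1,2,1,1,1,…,2,1,42] for √472; ℓ=14 ⇒ convergent index 13
step 0: (21, 1)  from 21·(1,0) + (0,1)
step 1: (22, 1)  from 1·(21,1) + (1,0)
step 2: (65, 3)  from 2·(22,1) + (21,1)
…
step 4: (152, 7)  from 1·(87,4) + (65,3)
step 5: (239, 11)  from 1·(152,7) + (87,4)
step 6: (1108, 51)  from 4·(239,11) + (152,7)
step 7: (5779, 266)  from 5·(1108,51) + (239,11)
step 8: (24224, 1115)  from 4·(5779,266) + (1108,51)
step 9: (30003, 1381)  from 1·(24224,1115) + (5779,266)
step 10: (54227, 2496)  from 1·(30003,1381) + (24224,1115)
step 11: (84230, 3877)  from 1·(54227,2496) + (30003,1381)
step 12: (222687, 10250)  from 2·(84230,3877) + (54227,2496)
step 13: (306917, 14127)  from 1·(222687,10250) + (84230,3877)
(x₁, y₁) = (306917, 14127);  306917² − 472·14127² = 1 ✓

306917 14127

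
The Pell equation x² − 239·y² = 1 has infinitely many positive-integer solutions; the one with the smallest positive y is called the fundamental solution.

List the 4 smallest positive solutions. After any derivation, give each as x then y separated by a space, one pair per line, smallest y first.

d=239: √d = [15; 2,5,1,2,4,15,4,2,1,5,2,30] (ℓ=12, even), read p_11/q_11
i=0: a=15 ⇒ p=15, q=1
…
i=2: a=5 ⇒ p=170, q=11
…
i=5: a=4 ⇒ p=2489, q=161
i=6: a=15 ⇒ p=37907, q=2452
i=7: a=4 ⇒ p=154117, q=9969
i=8: a=2 ⇒ p=346141, q=22390
i=9: a=1 ⇒ p=500258, q=32359
i=10: a=5 ⇒ p=2847431, q=184185
i=11: a=2 ⇒ p=6195120, q=400729
(x₁, y₁) = (6195120, 400729);  6195120² − 239·400729² = 1 ✓
n=2: (6195120,400729)∘(6195120,400729) = (6195120·6195120+239·400729·400729, 6195120·400729+400729·6195120) = (76759023628799,4965128484960)
n=3: (76759023628799,4965128484960)∘(6195120,400729) = (6195120·76759023628799+239·400729·4965128484960, 6195120·4965128484960+400729·76759023628799) = (951062724926484326640,61519133559490389671)
n=4: (951062724926484326640,61519133559490389671)∘(6195120,400729) = (6195120·951062724926484326640+239·400729·61519133559490389671, 6195120·61519133559490389671+400729·951062724926484326640) = (11783895416893046404284364801,762236829394135240588726080)

6195120 400729
76759023628799 4965128484960
951062724926484326640 61519133559490389671
11783895416893046404284364801 762236829394135240588726080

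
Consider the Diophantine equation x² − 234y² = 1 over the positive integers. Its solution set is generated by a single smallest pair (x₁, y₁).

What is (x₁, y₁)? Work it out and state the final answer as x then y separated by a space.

d=234: √d = [15; 3,2,1,2,1,2,3,30] (ℓ=8, even), read p_7/q_7
k=0  a_k=15  p_k/q_k = 15/1
k=1  a_k=3  p_k/q_k = 46/3
k=2  a_k=2  p_k/q_k = 107/7
k=3  a_k=1  p_k/q_k = 153/10
k=4  a_k=2  p_k/q_k = 413/27
k=5  a_k=1  p_k/q_k = 566/37
k=6  a_k=2  p_k/q_k = 1545/101
k=7  a_k=3  p_k/q_k = 5201/340
fundamental: x₁=5201, y₁=340  (since 27050401 − 234·115600 = 1)

5201 340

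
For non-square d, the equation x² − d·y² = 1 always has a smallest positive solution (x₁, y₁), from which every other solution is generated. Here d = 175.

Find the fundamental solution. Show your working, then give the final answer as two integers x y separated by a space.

√175 = [13; 4,2,1,2,4,26, …], period ℓ=6 (even) → k=5
i=0: a=13 ⇒ p=13, q=1
i=1: a=4 ⇒ p=53, q=4
i=2: a=2 ⇒ p=119, q=9
i=3: a=1 ⇒ p=172, q=13
i=4: a=2 ⇒ p=463, q=35
i=5: a=4 ⇒ p=2024, q=153
(x₁, y₁) = (2024, 153);  2024² − 175·153² = 1 ✓

2024 153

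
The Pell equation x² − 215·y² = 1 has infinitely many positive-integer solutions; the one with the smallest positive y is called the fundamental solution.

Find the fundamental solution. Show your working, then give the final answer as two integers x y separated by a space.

44 3

√215 = [14; 1,1,1,28, …], period ℓ=4 (even) → k=3
k=0  a_k=14  p_k/q_k = 14/1
k=1  a_k=1  p_k/q_k = 15/1
k=2  a_k=1  p_k/q_k = 29/2
k=3  a_k=1  p_k/q_k = 44/3
(x₁, y₁) = (44, 3);  44² − 215·3² = 1 ✓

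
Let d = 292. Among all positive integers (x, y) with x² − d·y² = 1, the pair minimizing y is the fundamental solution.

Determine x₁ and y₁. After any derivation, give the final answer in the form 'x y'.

[17; 11,2,1,3,8,3,1,2,11,34] for √292; ℓ=10 ⇒ convergent index 9
a_0=17:  p_0=17·1+0=17,  q_0=17·0+1=1
a_1=11:  p_1=11·17+1=188,  q_1=11·1+0=11
…
a_3=1:  p_3=1·393+188=581,  q_3=1·23+11=34
a_4=3:  p_4=3·581+393=2136,  q_4=3·34+23=125
…
a_6=3:  p_6=3·17669+2136=55143,  q_6=3·1034+125=3227
…
a_8=2:  p_8=2·72812+55143=200767,  q_8=2·4261+3227=11749
a_9=11:  p_9=11·200767+72812=2281249,  q_9=11·11749+4261=133500
→ (2281249, 133500).  Check: 2281249²=5204097000001, 292·133500²=5204097000000, difference 1.

2281249 133500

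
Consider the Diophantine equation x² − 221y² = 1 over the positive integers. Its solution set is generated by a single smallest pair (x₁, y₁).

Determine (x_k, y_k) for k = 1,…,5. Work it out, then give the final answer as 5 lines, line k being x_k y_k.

[14; 1,6,2,6,1,28] for √221; ℓ=6 ⇒ convergent index 5
a_0=14:  p_0=14·1+0=14,  q_0=14·0+1=1
a_1=1:  p_1=1·14+1=15,  q_1=1·1+0=1
a_2=6:  p_2=6·15+14=104,  q_2=6·1+1=7
a_3=2:  p_3=2·104+15=223,  q_3=2·7+1=15
a_4=6:  p_4=6·223+104=1442,  q_4=6·15+7=97
a_5=1:  p_5=1·1442+223=1665,  q_5=1·97+15=112
(x₁, y₁) = (1665, 112);  1665² − 221·112² = 1 ✓
n=2: (1665,112)∘(1665,112) = (1665·1665+221·112·112, 1665·112+112·1665) = (5544449,372960)
n=3: (5544449,372960)∘(1665,112) = (1665·5544449+221·112·372960, 1665·372960+112·5544449) = (18463013505,1241956688)
n=4: (18463013505,1241956688)∘(1665,112) = (1665·18463013505+221·112·1241956688, 1665·1241956688+112·18463013505) = (61481829427201,4135715398080)
n=5: (61481829427201,4135715398080)∘(1665,112) = (1665·61481829427201+221·112·4135715398080, 1665·4135715398080+112·61481829427201) = (204734473529565825,13771931033649712)

1665 112
5544449 372960
18463013505 1241956688
61481829427201 4135715398080
204734473529565825 13771931033649712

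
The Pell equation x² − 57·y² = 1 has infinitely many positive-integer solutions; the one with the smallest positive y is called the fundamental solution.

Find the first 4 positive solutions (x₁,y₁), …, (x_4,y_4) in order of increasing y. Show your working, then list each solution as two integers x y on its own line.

d=57: √d = [7; 1,1,4,1,1,14] (ℓ=6, even), read p_5/q_5
k=0  a_k=7  p_k/q_k = 7/1
…
k=4  a_k=1  p_k/q_k = 83/11
k=5  a_k=1  p_k/q_k = 151/20
→ (151, 20).  Check: 151²=22801, 57·20²=22800, difference 1.
(151+20√57)^2 = 45601 + 6040√57
(151+20√57)^3 = 13771351 + 1824060√57
(151+20√57)^4 = 4158902401 + 550860080√57

151 20
45601 6040
13771351 1824060
4158902401 550860080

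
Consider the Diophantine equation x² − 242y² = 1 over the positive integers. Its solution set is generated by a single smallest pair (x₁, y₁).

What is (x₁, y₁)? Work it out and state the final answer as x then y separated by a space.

[15; 1,1,3,1,14,1,3,1,1,30] for √242; ℓ=10 ⇒ convergent index 9
i=0: a=15 ⇒ p=15, q=1
i=1: a=1 ⇒ p=16, q=1
…
i=3: a=3 ⇒ p=109, q=7
…
i=5: a=14 ⇒ p=2069, q=133
i=6: a=1 ⇒ p=2209, q=142
i=7: a=3 ⇒ p=8696, q=559
i=8: a=1 ⇒ p=10905, q=701
i=9: a=1 ⇒ p=19601, q=1260
→ (19601, 1260).  Check: 19601²=384199201, 242·1260²=384199200, difference 1.

19601 1260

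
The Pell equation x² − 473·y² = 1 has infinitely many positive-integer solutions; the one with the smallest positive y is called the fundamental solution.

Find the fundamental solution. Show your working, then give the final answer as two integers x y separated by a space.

√473 → a₀=21, period (1,2,1,42); ℓ=4 even so k=3
step 0: (21, 1)  from 21·(1,0) + (0,1)
step 1: (22, 1)  from 1·(21,1) + (1,0)
step 2: (65, 3)  from 2·(22,1) + (21,1)
step 3: (87, 4)  from 1·(65,3) + (22,1)
→ (87, 4).  Check: 87²=7569, 473·4²=7568, difference 1.

87 4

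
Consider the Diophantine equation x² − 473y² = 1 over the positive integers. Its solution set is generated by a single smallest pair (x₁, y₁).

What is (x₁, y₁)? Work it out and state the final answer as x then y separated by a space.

√473 → a₀=21, period (1,2,1,42); ℓ=4 even so k=3
a_0=21:  p_0=21·1+0=21,  q_0=21·0+1=1
a_1=1:  p_1=1·21+1=22,  q_1=1·1+0=1
a_2=2:  p_2=2·22+21=65,  q_2=2·1+1=3
a_3=1:  p_3=1·65+22=87,  q_3=1·3+1=4
fundamental: x₁=87, y₁=4  (since 7569 − 473·16 = 1)

87 4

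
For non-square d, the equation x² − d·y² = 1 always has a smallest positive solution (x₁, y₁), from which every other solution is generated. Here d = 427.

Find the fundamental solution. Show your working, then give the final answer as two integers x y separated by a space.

62 3

√427 = [20; 1,1,1,40, …], period ℓ=4 (even) → k=3
k=0  a_k=20  p_k/q_k = 20/1
…
k=2  a_k=1  p_k/q_k = 41/2
k=3  a_k=1  p_k/q_k = 62/3
fundamental: x₁=62, y₁=3  (since 3844 − 427·9 = 1)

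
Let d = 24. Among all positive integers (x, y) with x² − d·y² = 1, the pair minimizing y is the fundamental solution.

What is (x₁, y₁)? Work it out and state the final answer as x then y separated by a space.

d=24: √d = [4; 1,8] (ℓ=2, even), read p_1/q_1
step 0: (4, 1)  from 4·(1,0) + (0,1)
step 1: (5, 1)  from 1·(4,1) + (1,0)
(x₁, y₁) = (5, 1);  5² − 24·1² = 1 ✓

5 1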